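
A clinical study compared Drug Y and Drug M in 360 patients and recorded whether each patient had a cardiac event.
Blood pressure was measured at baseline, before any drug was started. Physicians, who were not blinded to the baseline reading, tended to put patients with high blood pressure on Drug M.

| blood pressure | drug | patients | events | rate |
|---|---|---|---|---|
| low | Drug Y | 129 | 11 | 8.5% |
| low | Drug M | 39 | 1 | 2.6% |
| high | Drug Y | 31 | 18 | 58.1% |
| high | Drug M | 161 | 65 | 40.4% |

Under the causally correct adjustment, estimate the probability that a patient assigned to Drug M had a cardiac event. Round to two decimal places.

The imbalance in blood pressure arose from how patients were allocated, not from anything the drug did; and blood pressure independently affects the outcome. The pooled gap is confounded — condition on blood pressure.
Standardising Drug M to the population blood pressure mix: 0.467·1/39 + 0.533·65/161 = 0.227.

0.23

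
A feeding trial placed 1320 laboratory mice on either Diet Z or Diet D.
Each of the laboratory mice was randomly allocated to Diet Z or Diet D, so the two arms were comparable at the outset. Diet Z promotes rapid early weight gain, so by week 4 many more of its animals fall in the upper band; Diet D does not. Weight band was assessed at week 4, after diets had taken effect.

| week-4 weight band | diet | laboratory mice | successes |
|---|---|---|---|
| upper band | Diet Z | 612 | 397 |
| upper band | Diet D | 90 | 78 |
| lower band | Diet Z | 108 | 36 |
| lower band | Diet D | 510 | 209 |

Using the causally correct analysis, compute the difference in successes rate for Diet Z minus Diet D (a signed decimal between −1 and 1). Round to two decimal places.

+0.12

Week-4 weight band is recorded after the diet and is itself shifted by it — it sits on the causal path from diet to outcome. Conditioning on a mediator would strip out part of the effect we want; the pooled comparison gives the total causal effect.
The causal difference is the pooled difference: 0.601 − 0.478 = +0.123.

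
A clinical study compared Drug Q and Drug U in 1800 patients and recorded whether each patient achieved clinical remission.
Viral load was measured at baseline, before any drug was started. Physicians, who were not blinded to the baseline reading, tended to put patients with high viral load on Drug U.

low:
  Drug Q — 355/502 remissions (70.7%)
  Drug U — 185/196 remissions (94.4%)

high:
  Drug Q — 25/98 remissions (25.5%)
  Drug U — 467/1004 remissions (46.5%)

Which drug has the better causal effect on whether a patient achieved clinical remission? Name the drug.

Nothing the drug does changes viral load; the imbalance is an allocation artefact. With viral load also predicting the outcome, the pooled figure is confounded, and the within-stratum comparison is the causal one.
Within each level — low: 70.7% vs 94.4%; high: 25.5% vs 46.5% — Drug U is higher every time.

Drug U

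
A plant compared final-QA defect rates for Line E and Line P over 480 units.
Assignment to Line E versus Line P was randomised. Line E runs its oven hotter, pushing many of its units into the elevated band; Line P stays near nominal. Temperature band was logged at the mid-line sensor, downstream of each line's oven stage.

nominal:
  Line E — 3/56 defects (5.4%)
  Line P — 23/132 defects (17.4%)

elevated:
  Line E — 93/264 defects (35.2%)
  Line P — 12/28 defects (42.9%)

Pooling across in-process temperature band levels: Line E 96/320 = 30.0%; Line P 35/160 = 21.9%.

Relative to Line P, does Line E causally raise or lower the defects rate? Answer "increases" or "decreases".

increases

The stratified and pooled comparisons disagree (Line E wins within each in-process temperature band; Line P wins overall), so the answer turns on the causal role of in-process temperature band.
Because the line influences in-process temperature band, in-process temperature band is a post-treatment mediator, not a confounder. Stratifying on it would bias the estimate; the causal effect is the crude pooled difference.
Pooled: Line E 30.0% vs Line P 21.9%; Line P is lower overall.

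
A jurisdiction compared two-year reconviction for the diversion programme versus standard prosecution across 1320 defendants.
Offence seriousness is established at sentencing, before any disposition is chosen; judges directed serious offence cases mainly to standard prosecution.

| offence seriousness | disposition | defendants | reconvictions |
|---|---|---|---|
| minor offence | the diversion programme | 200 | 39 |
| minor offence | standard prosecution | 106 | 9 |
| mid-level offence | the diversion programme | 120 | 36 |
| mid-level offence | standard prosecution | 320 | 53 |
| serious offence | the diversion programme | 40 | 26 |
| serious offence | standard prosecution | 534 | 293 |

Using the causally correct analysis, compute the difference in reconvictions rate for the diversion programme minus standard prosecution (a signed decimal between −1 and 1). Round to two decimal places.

Within every offence seriousness level standard prosecution has the lower rate, yet pooled the diversion programme does — Simpson's reversal.
Offence seriousness is set before the disposition has any effect — it is not caused by the disposition — and it independently drives the outcome. That makes it a confounder, so the causal comparison is within offence seriousness levels.
Adjusting over the population distribution of offence seriousness: 0.232·(0.195−0.085) + 0.333·(0.300−0.166) + 0.435·(0.650−0.549) = +0.114.

+0.11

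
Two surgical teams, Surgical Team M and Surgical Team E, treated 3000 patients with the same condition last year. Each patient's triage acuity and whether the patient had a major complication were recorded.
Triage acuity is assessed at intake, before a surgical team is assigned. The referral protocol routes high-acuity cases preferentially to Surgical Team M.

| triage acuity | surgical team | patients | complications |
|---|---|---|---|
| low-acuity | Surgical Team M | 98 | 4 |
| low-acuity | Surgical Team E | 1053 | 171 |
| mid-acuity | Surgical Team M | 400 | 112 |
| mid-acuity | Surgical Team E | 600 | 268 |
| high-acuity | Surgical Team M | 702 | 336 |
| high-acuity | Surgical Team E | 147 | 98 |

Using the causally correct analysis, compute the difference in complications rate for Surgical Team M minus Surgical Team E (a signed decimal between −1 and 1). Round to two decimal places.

The triage acuity-specific comparison favours Surgical Team M throughout, but the pooled figures favour Surgical Team E. The question is whether to condition on triage acuity.
Triage acuity is set before the surgical team has any effect — it is not caused by the surgical team — and it independently drives the outcome. That makes it a confounder, so the causal comparison is within triage acuity levels.
Adjusting over the population distribution of triage acuity: 0.384·(0.041−0.162) + 0.333·(0.280−0.447) + 0.283·(0.479−0.667) = -0.155.

-0.16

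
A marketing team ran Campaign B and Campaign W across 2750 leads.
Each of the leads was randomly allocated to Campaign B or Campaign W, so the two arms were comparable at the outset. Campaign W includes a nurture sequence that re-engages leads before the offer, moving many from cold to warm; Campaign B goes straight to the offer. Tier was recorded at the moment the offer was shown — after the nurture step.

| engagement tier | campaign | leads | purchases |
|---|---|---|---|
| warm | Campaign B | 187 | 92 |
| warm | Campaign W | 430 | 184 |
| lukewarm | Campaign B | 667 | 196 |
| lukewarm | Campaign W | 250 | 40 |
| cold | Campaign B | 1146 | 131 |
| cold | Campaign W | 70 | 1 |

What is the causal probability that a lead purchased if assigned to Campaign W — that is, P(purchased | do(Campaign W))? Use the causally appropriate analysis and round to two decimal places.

0.30

The stratified and pooled comparisons disagree (Campaign B wins within each engagement tier; Campaign W wins overall), so the answer turns on the causal role of engagement tier.
Engagement tier here is a post-treatment variable shaped by the campaign; conditioning on it would introduce bias rather than remove it. The overall comparison is the causal one.
So P(outcome | do(Campaign W)) is just the pooled rate for Campaign W: 225/750 = 0.300.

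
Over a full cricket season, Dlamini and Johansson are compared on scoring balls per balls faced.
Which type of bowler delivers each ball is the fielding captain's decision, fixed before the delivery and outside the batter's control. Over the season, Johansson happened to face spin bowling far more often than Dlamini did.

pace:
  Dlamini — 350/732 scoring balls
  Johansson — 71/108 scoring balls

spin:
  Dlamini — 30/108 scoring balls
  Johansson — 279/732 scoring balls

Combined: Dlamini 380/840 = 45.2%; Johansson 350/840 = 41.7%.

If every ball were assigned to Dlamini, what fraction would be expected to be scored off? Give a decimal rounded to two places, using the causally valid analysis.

The stratified and pooled comparisons disagree (Johansson wins within each bowling type; Dlamini wins overall), so the answer turns on the causal role of bowling type.
Bowling type is set before the player has any effect — it is not caused by the player — and it independently drives the outcome. That makes it a confounder, so the causal comparison is within bowling type levels.
Standardising Dlamini to the population bowling type mix: 0.500·350/732 + 0.500·30/108 = 0.378.

0.38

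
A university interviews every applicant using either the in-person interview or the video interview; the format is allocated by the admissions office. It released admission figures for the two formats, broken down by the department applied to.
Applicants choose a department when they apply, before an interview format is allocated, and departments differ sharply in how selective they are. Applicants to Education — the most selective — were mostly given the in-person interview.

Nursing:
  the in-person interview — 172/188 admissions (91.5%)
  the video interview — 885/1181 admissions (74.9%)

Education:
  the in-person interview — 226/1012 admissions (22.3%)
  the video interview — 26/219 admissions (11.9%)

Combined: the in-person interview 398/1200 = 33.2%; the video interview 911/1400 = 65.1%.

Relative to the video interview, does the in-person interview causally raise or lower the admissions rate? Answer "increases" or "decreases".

the in-person interview is higher inside every department stratum but the video interview is higher in aggregate. Whether to stratify depends on how department relates to the interview format.
Department is set before the interview format has any effect — it is not caused by the interview format — and it independently drives the outcome. That makes it a confounder, so the causal comparison is within department levels.
Within each level — Nursing: 91.5% vs 74.9%; Education: 22.3% vs 11.9% — the in-person interview is higher every time.

increases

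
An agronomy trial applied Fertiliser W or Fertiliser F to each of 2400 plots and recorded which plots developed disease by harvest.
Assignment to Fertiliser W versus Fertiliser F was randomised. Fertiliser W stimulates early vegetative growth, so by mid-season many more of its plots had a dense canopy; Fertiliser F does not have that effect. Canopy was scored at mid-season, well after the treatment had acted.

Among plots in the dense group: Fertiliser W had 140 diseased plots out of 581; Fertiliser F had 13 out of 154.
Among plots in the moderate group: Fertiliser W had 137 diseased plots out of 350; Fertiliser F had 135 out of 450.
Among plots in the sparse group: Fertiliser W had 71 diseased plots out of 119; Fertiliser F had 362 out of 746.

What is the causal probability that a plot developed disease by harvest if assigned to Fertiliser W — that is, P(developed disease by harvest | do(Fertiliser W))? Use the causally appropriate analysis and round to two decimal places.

Because the fertiliser influences mid-season canopy, mid-season canopy is a post-treatment mediator, not a confounder. Stratifying on it would bias the estimate; the causal effect is the crude pooled difference.
So P(outcome | do(Fertiliser W)) is just the pooled rate for Fertiliser W: 348/1050 = 0.331.

0.33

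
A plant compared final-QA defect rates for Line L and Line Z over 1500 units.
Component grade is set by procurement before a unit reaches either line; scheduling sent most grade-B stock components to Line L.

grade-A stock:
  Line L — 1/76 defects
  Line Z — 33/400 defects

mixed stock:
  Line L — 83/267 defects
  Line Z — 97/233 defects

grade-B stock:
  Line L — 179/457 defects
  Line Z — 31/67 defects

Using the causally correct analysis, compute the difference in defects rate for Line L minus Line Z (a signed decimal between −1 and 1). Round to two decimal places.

-0.08

Line L is lower inside every component grade stratum but Line Z is lower in aggregate. Whether to stratify depends on how component grade relates to the line.
Here component grade is a common cause — it drives both which line a case falls under and the outcome. The crude comparison mixes populations; the stratum-specific rates are the causally relevant ones.
Adjusting over the population distribution of component grade: 0.317·(0.013−0.083) + 0.333·(0.311−0.416) + 0.349·(0.392−0.463) = -0.082.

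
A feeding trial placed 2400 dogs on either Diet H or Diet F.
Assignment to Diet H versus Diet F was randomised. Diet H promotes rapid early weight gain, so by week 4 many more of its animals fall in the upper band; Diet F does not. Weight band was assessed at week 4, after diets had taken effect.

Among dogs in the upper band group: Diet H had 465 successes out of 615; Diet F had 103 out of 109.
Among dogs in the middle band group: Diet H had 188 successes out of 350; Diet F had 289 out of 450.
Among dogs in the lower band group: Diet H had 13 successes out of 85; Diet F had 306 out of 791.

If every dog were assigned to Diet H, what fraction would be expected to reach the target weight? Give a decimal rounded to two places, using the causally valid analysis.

The week-4 weight band-specific comparison favours Diet F throughout, but the pooled figures favour Diet H. The question is whether to condition on week-4 weight band.
Week-4 weight band lies on the pathway diet → week-4 weight band → outcome, so adjusting for it blocks the indirect effect. For the total causal effect of diet, use the unadjusted pooled rates.
So P(outcome | do(Diet H)) is just the pooled rate for Diet H: 666/1050 = 0.634.

0.63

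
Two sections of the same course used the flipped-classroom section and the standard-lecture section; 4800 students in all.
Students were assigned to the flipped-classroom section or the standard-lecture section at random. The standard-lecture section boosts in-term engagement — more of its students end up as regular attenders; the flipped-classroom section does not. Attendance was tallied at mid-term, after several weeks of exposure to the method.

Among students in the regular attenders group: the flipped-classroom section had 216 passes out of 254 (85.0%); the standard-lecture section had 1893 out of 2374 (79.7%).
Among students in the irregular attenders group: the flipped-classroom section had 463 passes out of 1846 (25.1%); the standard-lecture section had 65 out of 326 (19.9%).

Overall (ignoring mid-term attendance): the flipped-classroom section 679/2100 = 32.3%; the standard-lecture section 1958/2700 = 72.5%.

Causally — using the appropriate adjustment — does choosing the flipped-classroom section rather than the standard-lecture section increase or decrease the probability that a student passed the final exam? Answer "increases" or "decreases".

decreases

The stratified and pooled comparisons disagree (the flipped-classroom section wins within each mid-term attendance; the standard-lecture section wins overall), so the answer turns on the causal role of mid-term attendance.
Stratifying would compare teaching methods among students the teaching methods themselves sorted into mid-term attendance groups — a form of selection on an intermediate. The unconditioned pooled rates give the total causal effect.
Pooled: the flipped-classroom section 32.3% vs the standard-lecture section 72.5%; the standard-lecture section is higher overall.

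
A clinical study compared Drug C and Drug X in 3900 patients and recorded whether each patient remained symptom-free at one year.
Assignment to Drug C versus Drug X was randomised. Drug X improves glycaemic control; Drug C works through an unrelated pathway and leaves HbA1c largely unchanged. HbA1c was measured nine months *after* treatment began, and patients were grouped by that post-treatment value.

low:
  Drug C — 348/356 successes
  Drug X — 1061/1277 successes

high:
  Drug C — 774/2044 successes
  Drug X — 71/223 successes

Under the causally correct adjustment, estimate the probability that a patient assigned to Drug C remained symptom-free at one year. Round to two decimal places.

0.47

Stratifying would compare drugs among patients the drugs themselves sorted into HbA1c groups — a form of selection on an intermediate. The unconditioned pooled rates give the total causal effect.
So P(outcome | do(Drug C)) is just the pooled rate for Drug C: 1122/2400 = 0.468.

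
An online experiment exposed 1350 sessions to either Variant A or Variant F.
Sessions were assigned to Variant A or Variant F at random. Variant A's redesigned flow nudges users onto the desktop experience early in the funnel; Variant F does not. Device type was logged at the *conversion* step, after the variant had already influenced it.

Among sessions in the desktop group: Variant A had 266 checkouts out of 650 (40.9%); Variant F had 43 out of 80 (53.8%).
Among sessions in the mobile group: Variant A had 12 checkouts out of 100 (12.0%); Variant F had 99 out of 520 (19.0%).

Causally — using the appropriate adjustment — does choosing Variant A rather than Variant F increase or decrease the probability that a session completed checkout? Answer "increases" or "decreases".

Device type is recorded after the variant and is itself shifted by it — it sits on the causal path from variant to outcome. Conditioning on a mediator would strip out part of the effect we want; the pooled comparison gives the total causal effect.
Pooled: Variant A 37.1% vs Variant F 23.7%; Variant A is higher overall.

increases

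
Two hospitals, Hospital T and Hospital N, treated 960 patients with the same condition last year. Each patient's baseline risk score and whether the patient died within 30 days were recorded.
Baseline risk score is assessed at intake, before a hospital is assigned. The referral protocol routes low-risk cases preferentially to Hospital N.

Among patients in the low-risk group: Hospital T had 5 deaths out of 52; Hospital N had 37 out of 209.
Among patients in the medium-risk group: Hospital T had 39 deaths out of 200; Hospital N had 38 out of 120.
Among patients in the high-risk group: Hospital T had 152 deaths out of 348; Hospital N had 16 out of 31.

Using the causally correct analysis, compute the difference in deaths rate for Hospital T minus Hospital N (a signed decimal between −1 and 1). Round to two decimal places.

Since baseline risk score is a pre-existing factor (not a product of the hospital) and it affects the outcome on its own, it is a confounder. The stratified rates, not the pooled rate, identify the causal effect.
Adjusting over the population distribution of baseline risk score: 0.272·(0.096−0.177) + 0.333·(0.195−0.317) + 0.395·(0.437−0.516) = -0.094.

-0.09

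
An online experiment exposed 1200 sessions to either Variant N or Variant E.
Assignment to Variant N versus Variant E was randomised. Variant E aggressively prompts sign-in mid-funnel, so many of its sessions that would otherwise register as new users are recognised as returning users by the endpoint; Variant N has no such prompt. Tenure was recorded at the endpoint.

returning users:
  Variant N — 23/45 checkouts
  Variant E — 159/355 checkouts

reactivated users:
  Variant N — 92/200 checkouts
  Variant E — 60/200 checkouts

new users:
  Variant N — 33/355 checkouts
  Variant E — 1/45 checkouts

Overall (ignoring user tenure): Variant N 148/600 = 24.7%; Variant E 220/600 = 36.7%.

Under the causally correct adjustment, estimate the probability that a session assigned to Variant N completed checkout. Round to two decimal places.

0.25

Within every user tenure level Variant N has the higher rate, yet pooled Variant E does — Simpson's reversal.
Because the variant influences user tenure, user tenure is a post-treatment mediator, not a confounder. Stratifying on it would bias the estimate; the causal effect is the crude pooled difference.
So P(outcome | do(Variant N)) is just the pooled rate for Variant N: 148/600 = 0.247.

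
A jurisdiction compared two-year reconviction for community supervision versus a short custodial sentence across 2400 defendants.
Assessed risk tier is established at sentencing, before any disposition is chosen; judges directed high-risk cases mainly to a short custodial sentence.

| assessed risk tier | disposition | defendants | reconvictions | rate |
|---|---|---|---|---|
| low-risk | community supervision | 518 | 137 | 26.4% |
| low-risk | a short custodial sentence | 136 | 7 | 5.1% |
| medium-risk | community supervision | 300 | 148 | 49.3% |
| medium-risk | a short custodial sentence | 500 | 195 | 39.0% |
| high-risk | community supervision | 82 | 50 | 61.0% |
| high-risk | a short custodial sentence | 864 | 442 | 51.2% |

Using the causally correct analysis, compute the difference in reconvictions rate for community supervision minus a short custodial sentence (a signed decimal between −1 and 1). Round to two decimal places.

+0.13

The imbalance in assessed risk tier arose from how defendants were allocated, not from anything the disposition did; and assessed risk tier independently affects the outcome. The pooled gap is confounded — condition on assessed risk tier.
Adjusting over the population distribution of assessed risk tier: 0.273·(0.264−0.051) + 0.333·(0.493−0.390) + 0.394·(0.610−0.512) = +0.131.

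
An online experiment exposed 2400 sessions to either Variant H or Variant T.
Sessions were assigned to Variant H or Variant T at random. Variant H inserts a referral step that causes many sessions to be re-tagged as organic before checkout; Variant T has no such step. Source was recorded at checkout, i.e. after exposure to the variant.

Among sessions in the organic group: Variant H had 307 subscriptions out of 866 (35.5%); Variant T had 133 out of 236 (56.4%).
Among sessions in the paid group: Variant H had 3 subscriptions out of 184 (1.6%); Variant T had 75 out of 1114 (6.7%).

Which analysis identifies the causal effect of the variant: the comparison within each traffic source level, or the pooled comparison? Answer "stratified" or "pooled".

pooled

The traffic source-specific comparison favours Variant T throughout, but the pooled figures favour Variant H. The question is whether to condition on traffic source.
Stratifying would compare variants among sessions the variants themselves sorted into traffic source groups — a form of selection on an intermediate. The unconditioned pooled rates give the total causal effect.
Pooled: Variant H 29.5% vs Variant T 15.4%; Variant H is higher overall.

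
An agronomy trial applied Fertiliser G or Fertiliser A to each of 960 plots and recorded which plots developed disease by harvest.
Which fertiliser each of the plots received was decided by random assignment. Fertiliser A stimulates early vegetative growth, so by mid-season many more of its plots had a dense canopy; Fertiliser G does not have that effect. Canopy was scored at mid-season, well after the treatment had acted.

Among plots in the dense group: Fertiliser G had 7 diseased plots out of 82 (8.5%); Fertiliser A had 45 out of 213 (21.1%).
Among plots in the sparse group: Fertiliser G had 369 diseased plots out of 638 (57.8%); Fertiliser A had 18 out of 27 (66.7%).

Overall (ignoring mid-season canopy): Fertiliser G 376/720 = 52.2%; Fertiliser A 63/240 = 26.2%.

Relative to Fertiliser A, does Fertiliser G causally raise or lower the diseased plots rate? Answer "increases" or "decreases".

Mid-season canopy is recorded after the fertiliser and is itself shifted by it — it sits on the causal path from fertiliser to outcome. Conditioning on a mediator would strip out part of the effect we want; the pooled comparison gives the total causal effect.
Pooled: Fertiliser G 52.2% vs Fertiliser A 26.2%; Fertiliser A is lower overall.

increases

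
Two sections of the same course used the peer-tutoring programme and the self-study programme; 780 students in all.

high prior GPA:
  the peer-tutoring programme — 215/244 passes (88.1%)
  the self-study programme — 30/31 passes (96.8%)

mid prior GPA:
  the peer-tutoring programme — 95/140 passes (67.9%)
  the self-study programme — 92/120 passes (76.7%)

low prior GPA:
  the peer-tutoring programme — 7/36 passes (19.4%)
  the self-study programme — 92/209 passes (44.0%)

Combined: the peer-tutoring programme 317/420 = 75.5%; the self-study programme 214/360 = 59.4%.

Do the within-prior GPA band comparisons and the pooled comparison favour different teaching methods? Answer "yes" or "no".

yes

Within each prior GPA band level (high prior GPA 88.1% vs 96.8%; mid prior GPA 67.9% vs 76.7%; low prior GPA 19.4% vs 44.0%), the self-study programme has the higher rate every time. Pooled: 75.5% vs 59.4% — the peer-tutoring programme has the higher rate overall. The two comparisons disagree.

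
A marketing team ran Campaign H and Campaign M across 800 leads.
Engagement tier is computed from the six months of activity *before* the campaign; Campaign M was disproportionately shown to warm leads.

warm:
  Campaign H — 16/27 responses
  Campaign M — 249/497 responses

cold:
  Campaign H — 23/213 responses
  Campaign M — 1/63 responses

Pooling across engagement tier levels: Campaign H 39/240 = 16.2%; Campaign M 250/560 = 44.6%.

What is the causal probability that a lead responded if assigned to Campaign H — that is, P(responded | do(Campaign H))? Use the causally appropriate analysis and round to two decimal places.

Here engagement tier is a common cause — it drives both which campaign a case falls under and the outcome. The crude comparison mixes populations; the stratum-specific rates are the causally relevant ones.
Standardising Campaign H to the population engagement tier mix: 0.655·16/27 + 0.345·23/213 = 0.425.

0.43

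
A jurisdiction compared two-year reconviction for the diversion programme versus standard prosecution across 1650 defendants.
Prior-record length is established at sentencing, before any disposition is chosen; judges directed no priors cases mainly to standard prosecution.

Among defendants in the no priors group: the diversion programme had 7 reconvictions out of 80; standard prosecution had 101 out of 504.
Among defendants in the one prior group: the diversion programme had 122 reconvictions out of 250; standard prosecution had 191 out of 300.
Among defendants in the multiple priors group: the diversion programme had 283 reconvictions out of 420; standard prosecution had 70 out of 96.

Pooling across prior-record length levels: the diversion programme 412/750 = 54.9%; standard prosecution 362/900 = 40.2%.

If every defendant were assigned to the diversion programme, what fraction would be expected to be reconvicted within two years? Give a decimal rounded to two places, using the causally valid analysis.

Prior-record length satisfies the back-door criterion: it is not a descendant of the disposition, and it blocks the spurious path from disposition to outcome. Adjusting for it (i.e., using the within-prior-record length rates) gives the causal effect.
Standardising the diversion programme to the population prior-record length mix: 0.354·7/80 + 0.333·122/250 + 0.313·283/420 = 0.404.

0.40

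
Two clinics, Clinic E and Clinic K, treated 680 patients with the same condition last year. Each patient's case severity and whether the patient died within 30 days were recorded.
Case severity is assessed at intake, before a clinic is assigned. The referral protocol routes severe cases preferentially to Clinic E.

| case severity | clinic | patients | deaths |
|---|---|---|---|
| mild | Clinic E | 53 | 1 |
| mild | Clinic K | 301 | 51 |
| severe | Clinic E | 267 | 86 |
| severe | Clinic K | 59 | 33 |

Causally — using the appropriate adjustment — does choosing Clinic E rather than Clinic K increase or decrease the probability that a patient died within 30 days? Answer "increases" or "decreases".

The stratified and pooled comparisons disagree (Clinic E wins within each case severity; Clinic K wins overall), so the answer turns on the causal role of case severity.
Case severity satisfies the back-door criterion: it is not a descendant of the clinic, and it blocks the spurious path from clinic to outcome. Adjusting for it (i.e., using the within-case severity rates) gives the causal effect.
Within each level — mild: 1.9% vs 16.9%; severe: 32.2% vs 55.9% — Clinic E is lower every time.

decreases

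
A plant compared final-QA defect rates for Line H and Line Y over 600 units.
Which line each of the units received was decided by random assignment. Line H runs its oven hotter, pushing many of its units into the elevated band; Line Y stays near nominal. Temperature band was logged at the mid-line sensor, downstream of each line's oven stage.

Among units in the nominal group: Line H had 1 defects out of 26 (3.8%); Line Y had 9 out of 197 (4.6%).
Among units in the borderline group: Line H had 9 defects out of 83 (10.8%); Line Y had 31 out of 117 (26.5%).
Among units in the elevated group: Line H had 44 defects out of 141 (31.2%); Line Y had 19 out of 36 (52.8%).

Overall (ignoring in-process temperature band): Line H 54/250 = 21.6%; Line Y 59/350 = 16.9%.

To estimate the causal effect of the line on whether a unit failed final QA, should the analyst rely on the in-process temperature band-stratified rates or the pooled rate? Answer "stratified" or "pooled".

Because the line influences in-process temperature band, in-process temperature band is a post-treatment mediator, not a confounder. Stratifying on it would bias the estimate; the causal effect is the crude pooled difference.
Pooled: Line H 21.6% vs Line Y 16.9%; Line Y is lower overall.

pooled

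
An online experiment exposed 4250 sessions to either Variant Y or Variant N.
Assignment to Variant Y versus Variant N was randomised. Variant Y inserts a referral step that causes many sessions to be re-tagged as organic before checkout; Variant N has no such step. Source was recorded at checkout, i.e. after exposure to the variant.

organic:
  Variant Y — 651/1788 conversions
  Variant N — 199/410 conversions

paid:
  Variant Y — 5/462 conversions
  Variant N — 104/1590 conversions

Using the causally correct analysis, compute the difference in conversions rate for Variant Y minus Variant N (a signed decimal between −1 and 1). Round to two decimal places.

Traffic source is recorded after the variant and is itself shifted by it — it sits on the causal path from variant to outcome. Conditioning on a mediator would strip out part of the effect we want; the pooled comparison gives the total causal effect.
The causal difference is the pooled difference: 0.292 − 0.151 = +0.140.

+0.14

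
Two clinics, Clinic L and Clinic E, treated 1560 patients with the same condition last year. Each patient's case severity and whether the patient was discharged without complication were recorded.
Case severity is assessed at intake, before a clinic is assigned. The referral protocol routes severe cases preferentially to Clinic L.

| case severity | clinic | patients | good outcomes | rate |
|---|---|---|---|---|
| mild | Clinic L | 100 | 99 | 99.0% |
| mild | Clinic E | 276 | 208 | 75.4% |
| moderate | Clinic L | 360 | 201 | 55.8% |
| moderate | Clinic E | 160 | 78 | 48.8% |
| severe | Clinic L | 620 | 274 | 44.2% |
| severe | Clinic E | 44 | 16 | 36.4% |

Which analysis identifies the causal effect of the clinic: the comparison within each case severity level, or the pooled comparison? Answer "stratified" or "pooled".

stratified

Within every case severity level Clinic L has the higher rate, yet pooled Clinic E does — Simpson's reversal.
Here case severity is a common cause — it drives both which clinic a case falls under and the outcome. The crude comparison mixes populations; the stratum-specific rates are the causally relevant ones.
Within each level — mild: 99.0% vs 75.4%; moderate: 55.8% vs 48.8%; severe: 44.2% vs 36.4% — Clinic L is higher every time.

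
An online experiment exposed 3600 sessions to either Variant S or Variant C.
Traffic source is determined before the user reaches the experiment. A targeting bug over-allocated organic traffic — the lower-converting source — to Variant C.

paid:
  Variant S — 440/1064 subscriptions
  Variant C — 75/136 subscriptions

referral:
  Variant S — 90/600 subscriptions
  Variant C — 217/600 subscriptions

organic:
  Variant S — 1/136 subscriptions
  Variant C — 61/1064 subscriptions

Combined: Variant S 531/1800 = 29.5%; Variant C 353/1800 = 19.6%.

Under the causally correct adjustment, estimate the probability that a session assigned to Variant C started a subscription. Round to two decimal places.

Traffic source satisfies the back-door criterion: it is not a descendant of the variant, and it blocks the spurious path from variant to outcome. Adjusting for it (i.e., using the within-traffic source rates) gives the causal effect.
Standardising Variant C to the population traffic source mix: 0.333·75/136 + 0.333·217/600 + 0.333·61/1064 = 0.323.

0.32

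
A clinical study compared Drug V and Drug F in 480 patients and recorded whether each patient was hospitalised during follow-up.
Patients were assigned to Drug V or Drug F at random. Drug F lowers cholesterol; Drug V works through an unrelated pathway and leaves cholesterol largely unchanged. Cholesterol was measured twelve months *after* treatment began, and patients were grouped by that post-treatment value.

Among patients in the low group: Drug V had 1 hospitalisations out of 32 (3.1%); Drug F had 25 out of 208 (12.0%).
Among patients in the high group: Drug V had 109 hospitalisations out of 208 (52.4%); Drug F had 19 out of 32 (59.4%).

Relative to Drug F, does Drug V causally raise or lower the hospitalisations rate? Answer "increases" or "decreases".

increases

The cholesterol-specific comparison favours Drug V throughout, but the pooled figures favour Drug F. The question is whether to condition on cholesterol.
Cholesterol lies on the pathway drug → cholesterol → outcome, so adjusting for it blocks the indirect effect. For the total causal effect of drug, use the unadjusted pooled rates.
Pooled: Drug V 45.8% vs Drug F 18.3%; Drug F is lower overall.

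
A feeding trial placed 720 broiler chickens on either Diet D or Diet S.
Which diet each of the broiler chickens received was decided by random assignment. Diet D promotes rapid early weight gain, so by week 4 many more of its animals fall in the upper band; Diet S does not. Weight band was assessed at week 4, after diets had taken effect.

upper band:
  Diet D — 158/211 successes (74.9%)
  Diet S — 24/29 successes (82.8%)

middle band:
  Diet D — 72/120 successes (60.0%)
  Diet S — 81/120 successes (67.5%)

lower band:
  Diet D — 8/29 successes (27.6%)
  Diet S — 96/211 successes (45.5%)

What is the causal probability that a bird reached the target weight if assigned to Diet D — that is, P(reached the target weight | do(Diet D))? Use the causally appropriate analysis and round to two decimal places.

0.66

The stratified and pooled comparisons disagree (Diet S wins within each week-4 weight band; Diet D wins overall), so the answer turns on the causal role of week-4 weight band.
Because the diet influences week-4 weight band, week-4 weight band is a post-treatment mediator, not a confounder. Stratifying on it would bias the estimate; the causal effect is the crude pooled difference.
So P(outcome | do(Diet D)) is just the pooled rate for Diet D: 238/360 = 0.661.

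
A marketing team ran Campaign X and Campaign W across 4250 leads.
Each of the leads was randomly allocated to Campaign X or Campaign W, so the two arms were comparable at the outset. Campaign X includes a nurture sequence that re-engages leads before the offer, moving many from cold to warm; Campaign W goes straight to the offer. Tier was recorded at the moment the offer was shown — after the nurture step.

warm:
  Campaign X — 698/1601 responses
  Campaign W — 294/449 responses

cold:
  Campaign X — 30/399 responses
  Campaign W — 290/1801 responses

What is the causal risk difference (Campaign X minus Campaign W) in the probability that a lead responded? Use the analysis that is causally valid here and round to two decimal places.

+0.10

The engagement tier-specific comparison favours Campaign W throughout, but the pooled figures favour Campaign X. The question is whether to condition on engagement tier.
Engagement tier is recorded after the campaign and is itself shifted by it — it sits on the causal path from campaign to outcome. Conditioning on a mediator would strip out part of the effect we want; the pooled comparison gives the total causal effect.
The causal difference is the pooled difference: 0.364 − 0.260 = +0.104.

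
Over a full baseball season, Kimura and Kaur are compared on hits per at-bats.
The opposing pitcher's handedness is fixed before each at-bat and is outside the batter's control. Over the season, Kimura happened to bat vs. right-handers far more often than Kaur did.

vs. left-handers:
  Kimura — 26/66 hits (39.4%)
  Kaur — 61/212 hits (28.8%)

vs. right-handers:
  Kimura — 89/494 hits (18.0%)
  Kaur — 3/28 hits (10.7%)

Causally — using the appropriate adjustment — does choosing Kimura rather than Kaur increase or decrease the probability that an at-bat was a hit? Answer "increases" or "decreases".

increases

The imbalance in pitcher handedness arose from how at-bats were allocated, not from anything the player did; and pitcher handedness independently affects the outcome. The pooled gap is confounded — condition on pitcher handedness.
Within each level — vs. left-handers: 39.4% vs 28.8%; vs. right-handers: 18.0% vs 10.7% — Kimura is higher every time.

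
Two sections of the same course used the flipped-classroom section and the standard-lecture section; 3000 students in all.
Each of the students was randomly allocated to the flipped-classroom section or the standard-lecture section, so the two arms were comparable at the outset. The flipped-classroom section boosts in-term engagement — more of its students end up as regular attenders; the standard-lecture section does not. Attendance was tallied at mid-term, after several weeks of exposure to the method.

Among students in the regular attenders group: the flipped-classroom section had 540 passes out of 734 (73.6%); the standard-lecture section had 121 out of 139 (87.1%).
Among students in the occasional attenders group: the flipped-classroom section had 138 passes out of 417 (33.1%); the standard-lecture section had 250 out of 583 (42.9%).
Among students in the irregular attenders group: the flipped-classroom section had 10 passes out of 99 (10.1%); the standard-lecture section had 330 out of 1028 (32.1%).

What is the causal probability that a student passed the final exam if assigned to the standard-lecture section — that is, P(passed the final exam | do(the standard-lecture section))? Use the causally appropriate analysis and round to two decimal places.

The stratified and pooled comparisons disagree (the standard-lecture section wins within each mid-term attendance; the flipped-classroom section wins overall), so the answer turns on the causal role of mid-term attendance.
Mid-term attendance is recorded after the teaching method and is itself shifted by it — it sits on the causal path from teaching method to outcome. Conditioning on a mediator would strip out part of the effect we want; the pooled comparison gives the total causal effect.
So P(outcome | do(the standard-lecture section)) is just the pooled rate for the standard-lecture section: 701/1750 = 0.401.

0.40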